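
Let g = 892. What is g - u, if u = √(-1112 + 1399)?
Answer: 892 - √287 ≈ 875.06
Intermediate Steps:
u = √287 ≈ 16.941
g - u = 892 - √287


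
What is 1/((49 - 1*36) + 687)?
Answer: 1/700 ≈ 0.0014286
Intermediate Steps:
1/((49 - 1*36) + 687) = 1/((49 - 36) + 687) = 1/(13 + 687) = 1/700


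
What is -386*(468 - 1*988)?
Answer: 200720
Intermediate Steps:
-386*(468 - 1*988) = -386*(468 - 988) = -386*(-520) = 200720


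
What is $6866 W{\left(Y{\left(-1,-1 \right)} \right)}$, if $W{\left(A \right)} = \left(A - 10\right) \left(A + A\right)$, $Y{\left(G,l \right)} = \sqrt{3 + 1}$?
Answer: $-219712$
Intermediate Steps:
$Y{\left(G,l \right)} = 2$ ($Y{\left(G,l \right)} = \sqrt{4} = 2$)
$W{\left(A \right)} = 2 A \left(-10 + A\right)$ ($W{\left(A \right)} = \left(-10 + A\right) 2 A = 2 A \left(-10 + A\right)$)
$6866 W{\left(Y{\left(-1,-1 \right)} \right)} = 6866 \cdot 2 \cdot 2 \left(-10 + 2\right) = 6866 \cdot 2 \cdot 2 \left(-8\right) = 6866 \left(-32\right) = -219712$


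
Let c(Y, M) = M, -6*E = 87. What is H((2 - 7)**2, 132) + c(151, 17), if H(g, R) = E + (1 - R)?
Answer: -257/2 ≈ -128.50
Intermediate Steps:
E = -29/2 (E = -1/6*87 = -29/2 ≈ -14.500)
H(g, R) = -27/2 - R (H(g, R) = -29/2 + (1 - R) = -27/2 - R)
H((2 - 7)**2, 132) + c(151, 17) = (-27/2 - 1*132) + 17 = (-27/2 - 132) + 17 = -291/2 + 17 = -257/2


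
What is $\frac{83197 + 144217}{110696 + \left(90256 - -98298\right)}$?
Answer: $\frac{113707}{149625} \approx 0.75995$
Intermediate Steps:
$\frac{83197 + 144217}{110696 + \left(90256 - -98298\right)} = \frac{227414}{110696 + \left(90256 + 98298\right)} = \frac{227414}{110696 + 188554} = \frac{227414}{299250} = 227414 \cdot \frac{1}{299250} = \frac{113707}{149625}$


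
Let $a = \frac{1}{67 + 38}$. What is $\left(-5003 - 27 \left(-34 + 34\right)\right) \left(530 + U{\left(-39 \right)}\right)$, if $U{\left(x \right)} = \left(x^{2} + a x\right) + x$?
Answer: $- \frac{352246221}{35} \approx -1.0064 \cdot 10^{7}$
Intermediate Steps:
$a = \frac{1}{105} \approx 0.0095238$
$U{\left(x \right)} = x^{2} + \frac{106 x}{105}$ ($U{\left(x \right)} = \left(x^{2} + \frac{x}{105}\right) + x = x^{2} + \frac{106 x}{105}$)
$\left(-5003 - 27 \left(-34 + 34\right)\right) \left(530 + U{\left(-39 \right)}\right) = \left(-5003 - 27 \left(-34 + 34\right)\right) \left(530 + \frac{1}{105} \left(-39\right) \left(106 + 105 \left(-39\right)\right)\right) = \left(-5003 - 0\right) \left(530 + \frac{1}{105} \left(-39\right) \left(106 - 4095\right)\right) = \left(-5003 + 0\right) \left(530 + \frac{1}{105} \left(-39\right) \left(-3989\right)\right) = - 5003 \left(530 + \frac{51857}{35}\right) = \left(-5003\right) \frac{70407}{35} = - \frac{352246221}{35}$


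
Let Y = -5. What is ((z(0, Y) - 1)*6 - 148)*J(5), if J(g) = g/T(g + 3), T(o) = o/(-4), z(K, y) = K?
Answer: 385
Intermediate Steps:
T(o) = -o/4 (T(o) = o*(-¼) = -o/4)
J(g) = g/(-¾ - g/4) (J(g) = g/((-(g + 3)/4)) = g/((-(3 + g)/4)) = g/(-¾ - g/4))
((z(0, Y) - 1)*6 - 148)*J(5) = ((0 - 1)*6 - 148)*(4*5/(-3 - 1*5)) = (-1*6 - 148)*(4*5/(-3 - 5)) = (-6 - 148)*(4*5/(-8)) = -616*5*(-1)/8 = -154*(-5/2) = 385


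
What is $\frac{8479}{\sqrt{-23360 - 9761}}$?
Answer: $- \frac{8479 i \sqrt{33121}}{33121} \approx - 46.59 i$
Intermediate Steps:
$\frac{8479}{\sqrt{-23360 - 9761}} = \frac{8479}{\sqrt{-33121}} = \frac{8479}{i \sqrt{33121}} = 8479 \left(- \frac{i \sqrt{33121}}{33121}\right) = - \frac{8479 i \sqrt{33121}}{33121}$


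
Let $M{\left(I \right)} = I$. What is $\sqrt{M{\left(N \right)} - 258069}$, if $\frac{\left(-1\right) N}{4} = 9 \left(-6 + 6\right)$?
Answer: $i \sqrt{258069} \approx 508.0 i$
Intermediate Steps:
$N = 0$ ($N = - 4 \cdot 9 \left(-6 + 6\right) = - 4 \cdot 9 \cdot 0 = \left(-4\right) 0 = 0$)
$\sqrt{M{\left(N \right)} - 258069} = \sqrt{0 - 258069} = \sqrt{-258069} = i \sqrt{258069}$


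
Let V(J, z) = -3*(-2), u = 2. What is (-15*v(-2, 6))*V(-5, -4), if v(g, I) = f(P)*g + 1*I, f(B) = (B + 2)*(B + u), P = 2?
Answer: 2340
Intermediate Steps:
V(J, z) = 6
f(B) = (2 + B)² (f(B) = (B + 2)*(B + 2) = (2 + B)*(2 + B) = (2 + B)²)
v(g, I) = I + 16*g (v(g, I) = (4 + 2² + 4*2)*g + 1*I = (4 + 4 + 8)*g + I = 16*g + I = I + 16*g)
(-15*v(-2, 6))*V(-5, -4) = -15*(6 + 16*(-2))*6 = -15*(6 - 32)*6 = -15*(-26)*6 = 390*6 = 2340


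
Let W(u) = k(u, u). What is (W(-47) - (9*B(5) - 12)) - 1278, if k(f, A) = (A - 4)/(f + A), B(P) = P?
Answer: -123183/94 ≈ -1310.5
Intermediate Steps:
k(f, A) = (-4 + A)/(A + f)
W(u) = (-4 + u)/(2*u) (W(u) = (-4 + u)/(u + u) = (-4 + u)/((2*u)) = (1/(2*u))*(-4 + u) = (-4 + u)/(2*u))
(W(-47) - (9*B(5) - 12)) - 1278 = ((½)*(-4 - 47)/(-47) - (9*5 - 12)) - 1278 = ((½)*(-1/47)*(-51) - (45 - 12)) - 1278 = (51/94 - 1*33) - 1278 = (51/94 - 33) - 1278 = -3051/94 - 1278 = -123183/94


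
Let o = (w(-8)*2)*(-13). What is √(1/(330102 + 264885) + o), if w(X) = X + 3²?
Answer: I*√9204247189407/594987 ≈ 5.099*I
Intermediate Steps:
w(X) = 9 + X (w(X) = X + 9 = 9 + X)
o = -26 (o = ((9 - 8)*2)*(-13) = (1*2)*(-13) = 2*(-13) = -26)
√(1/(330102 + 264885) + o) = √(1/(330102 + 264885) - 26) = √(1/594987 - 26) = √(-15469661/594987) = I*√9204247189407/594987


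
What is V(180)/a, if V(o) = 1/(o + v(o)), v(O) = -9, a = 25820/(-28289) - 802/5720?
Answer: -80906540/14567334219 ≈ -0.0055540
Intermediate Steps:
a = -85189089/80906540 (a = 25820*(-1/28289) - 802*1/5720 = -25820/28289 - 401/2860 = -85189089/80906540 ≈ -1.0529)
V(o) = 1/(-9 + o) (V(o) = 1/(o - 9) = 1/(-9 + o))
V(180)/a = 1/((-9 + 180)*(-85189089/80906540)) = -80906540/85189089/171 = (1/171)*(-80906540/85189089) = -80906540/14567334219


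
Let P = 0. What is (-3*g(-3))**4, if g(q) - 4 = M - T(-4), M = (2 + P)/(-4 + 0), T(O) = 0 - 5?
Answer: 6765201/16 ≈ 4.2283e+5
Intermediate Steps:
T(O) = -5
M = -1/2 (M = (2 + 0)/(-4 + 0) = 2/(-4) = 2*(-1/4) = -1/2 ≈ -0.50000)
g(q) = 17/2 (g(q) = 4 + (-1/2 - 1*(-5)) = 4 + (-1/2 + 5) = 4 + 9/2 = 17/2)
(-3*g(-3))**4 = (-3*17/2)**4 = (-51/2)**4 = 6765201/16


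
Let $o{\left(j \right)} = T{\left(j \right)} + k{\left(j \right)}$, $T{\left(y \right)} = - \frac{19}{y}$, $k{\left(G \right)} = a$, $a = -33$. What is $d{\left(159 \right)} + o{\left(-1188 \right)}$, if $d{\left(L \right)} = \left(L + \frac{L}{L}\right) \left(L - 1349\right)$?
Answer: $- \frac{226234385}{1188} \approx -1.9043 \cdot 10^{5}$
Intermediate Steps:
$k{\left(G \right)} = -33$
$d{\left(L \right)} = \left(1 + L\right) \left(-1349 + L\right)$ ($d{\left(L \right)} = \left(L + 1\right) \left(-1349 + L\right) = \left(1 + L\right) \left(-1349 + L\right)$)
$o{\left(j \right)} = -33 - \frac{19}{j}$ ($o{\left(j \right)} = - \frac{19}{j} - 33 = -33 - \frac{19}{j}$)
$d{\left(159 \right)} + o{\left(-1188 \right)} = \left(-1349 + 159^{2} - 214332\right) - \left(33 + \frac{19}{-1188}\right) = \left(-1349 + 25281 - 214332\right) - \frac{39185}{1188} = -190400 + \left(-33 + \frac{19}{1188}\right) = -190400 - \frac{39185}{1188} = - \frac{226234385}{1188}$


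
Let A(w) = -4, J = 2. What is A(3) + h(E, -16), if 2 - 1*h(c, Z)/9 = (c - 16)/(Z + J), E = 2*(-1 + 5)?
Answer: 62/7 ≈ 8.8571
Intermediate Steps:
E = 8 (E = 2*4 = 8)
h(c, Z) = 18 - 9*(-16 + c)/(2 + Z) (h(c, Z) = 18 - 9*(c - 16)/(Z + 2) = 18 - 9*(-16 + c)/(2 + Z))
A(3) + h(E, -16) = -4 + 9*(20 - 1*8 + 2*(-16))/(2 - 16) = -4 + 9*(20 - 8 - 32)/(-14) = -4 + 9*(-1/14)*(-20) = -4 + 90/7 = 62/7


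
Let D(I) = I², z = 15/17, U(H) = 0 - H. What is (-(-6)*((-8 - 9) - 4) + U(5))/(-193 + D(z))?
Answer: 37859/55552 ≈ 0.68151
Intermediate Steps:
U(H) = -H
z = 15/17 (z = 15*(1/17) = 15/17 ≈ 0.88235)
(-(-6)*((-8 - 9) - 4) + U(5))/(-193 + D(z)) = (-(-6)*((-8 - 9) - 4) - 1*5)/(-193 + (15/17)²) = (-(-6)*(-17 - 4) - 5)/(-193 + 225/289) = (-(-6)*(-21) - 5)/(-55552/289) = (-1*126 - 5)*(-289/55552) = (-126 - 5)*(-289/55552) = -131*(-289/55552) = 37859/55552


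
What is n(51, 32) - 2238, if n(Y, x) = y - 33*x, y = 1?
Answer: -3293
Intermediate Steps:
n(Y, x) = 1 - 33*x
n(51, 32) - 2238 = (1 - 33*32) - 2238 = (1 - 1056) - 2238 = -1055 - 2238 = -3293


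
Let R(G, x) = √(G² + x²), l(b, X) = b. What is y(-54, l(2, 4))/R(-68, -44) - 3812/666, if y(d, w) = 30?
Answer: -1906/333 + 3*√410/164 ≈ -5.3533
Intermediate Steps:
y(-54, l(2, 4))/R(-68, -44) - 3812/666 = 30/(√((-68)² + (-44)²)) - 3812/666 = 30/(√(4624 + 1936)) - 3812*1/666 = 30/(√6560) - 1906/333 = 30/((4*√410)) - 1906/333 = 30*(√410/1640) - 1906/333 = 3*√410/164 - 1906/333 = -1906/333 + 3*√410/164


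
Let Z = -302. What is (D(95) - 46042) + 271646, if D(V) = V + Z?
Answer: 225397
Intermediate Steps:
D(V) = -302 + V (D(V) = V - 302 = -302 + V)
(D(95) - 46042) + 271646 = ((-302 + 95) - 46042) + 271646 = (-207 - 46042) + 271646 = -46249 + 271646 = 225397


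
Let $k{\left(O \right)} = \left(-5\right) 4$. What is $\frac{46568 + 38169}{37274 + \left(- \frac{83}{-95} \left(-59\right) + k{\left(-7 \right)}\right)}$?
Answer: $\frac{8050015}{3534233} \approx 2.2777$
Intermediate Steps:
$k{\left(O \right)} = -20$
$\frac{46568 + 38169}{37274 + \left(- \frac{83}{-95} \left(-59\right) + k{\left(-7 \right)}\right)} = \frac{46568 + 38169}{37274 + \left(- \frac{83}{-95} \left(-59\right) - 20\right)} = \frac{84737}{37274 + \left(\left(-83\right) \left(- \frac{1}{95}\right) \left(-59\right) - 20\right)} = \frac{84737}{37274 + \left(\frac{83}{95} \left(-59\right) - 20\right)} = \frac{84737}{37274 - \frac{6797}{95}} = \frac{84737}{\frac{3534233}{95}} = 84737 \cdot \frac{95}{3534233} = \frac{8050015}{3534233}$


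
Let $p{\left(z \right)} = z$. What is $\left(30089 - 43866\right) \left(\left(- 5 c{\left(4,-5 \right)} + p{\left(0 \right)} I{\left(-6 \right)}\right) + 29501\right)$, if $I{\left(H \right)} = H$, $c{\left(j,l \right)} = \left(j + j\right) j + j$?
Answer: $-403955417$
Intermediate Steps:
$c{\left(j,l \right)} = j + 2 j^{2}$ ($c{\left(j,l \right)} = 2 j j + j = 2 j^{2} + j = j + 2 j^{2}$)
$\left(30089 - 43866\right) \left(\left(- 5 c{\left(4,-5 \right)} + p{\left(0 \right)} I{\left(-6 \right)}\right) + 29501\right) = \left(30089 - 43866\right) \left(\left(- 5 \cdot 4 \left(1 + 2 \cdot 4\right) + 0 \left(-6\right)\right) + 29501\right) = - 13777 \left(\left(- 5 \cdot 4 \left(1 + 8\right) + 0\right) + 29501\right) = - 13777 \left(\left(- 5 \cdot 4 \cdot 9 + 0\right) + 29501\right) = - 13777 \left(\left(\left(-5\right) 36 + 0\right) + 29501\right) = - 13777 \left(\left(-180 + 0\right) + 29501\right) = - 13777 \left(-180 + 29501\right) = \left(-13777\right) 29321 = -403955417$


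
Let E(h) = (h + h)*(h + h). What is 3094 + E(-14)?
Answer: 3878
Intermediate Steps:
E(h) = 4*h² (E(h) = (2*h)*(2*h) = 4*h²)
3094 + E(-14) = 3094 + 4*(-14)² = 3094 + 4*196 = 3094 + 784 = 3878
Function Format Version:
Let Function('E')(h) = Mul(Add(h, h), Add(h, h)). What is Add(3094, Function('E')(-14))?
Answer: 3878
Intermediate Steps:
Function('E')(h) = Mul(4, Pow(h, 2)) (Function('E')(h) = Mul(Mul(2, h), Mul(2, h)) = Mul(4, Pow(h, 2)))
Add(3094, Function('E')(-14)) = Add(3094, Mul(4, Pow(-14, 2))) = Add(3094, Mul(4, 196)) = Add(3094, 784) = 3878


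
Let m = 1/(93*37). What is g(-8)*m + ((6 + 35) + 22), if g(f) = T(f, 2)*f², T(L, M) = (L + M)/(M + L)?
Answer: 216847/3441 ≈ 63.019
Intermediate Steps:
T(L, M) = 1 (T(L, M) = (L + M)/(L + M) = 1)
m = 1/3441 (m = (1/93)*(1/37) = 1/3441 ≈ 0.00029061)
g(f) = f² (g(f) = 1*f² = f²)
g(-8)*m + ((6 + 35) + 22) = (-8)²*(1/3441) + ((6 + 35) + 22) = 64*(1/3441) + (41 + 22) = 64/3441 + 63 = 216847/3441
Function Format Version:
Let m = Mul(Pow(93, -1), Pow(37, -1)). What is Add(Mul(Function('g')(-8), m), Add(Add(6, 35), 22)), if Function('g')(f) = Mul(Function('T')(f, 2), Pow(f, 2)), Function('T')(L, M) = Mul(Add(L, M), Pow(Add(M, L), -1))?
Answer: Rational(216847, 3441) ≈ 63.019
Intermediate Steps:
Function('T')(L, M) = 1 (Function('T')(L, M) = Mul(Add(L, M), Pow(Add(L, M), -1)) = 1)
m = Rational(1, 3441) (m = Mul(Rational(1, 93), Rational(1, 37)) = Rational(1, 3441) ≈ 0.00029061)
Function('g')(f) = Pow(f, 2) (Function('g')(f) = Mul(1, Pow(f, 2)) = Pow(f, 2))
Add(Mul(Function('g')(-8), m), Add(Add(6, 35), 22)) = Add(Mul(Pow(-8, 2), Rational(1, 3441)), Add(Add(6, 35), 22)) = Add(Mul(64, Rational(1, 3441)), Add(41, 22)) = Add(Rational(64, 3441), 63) = Rational(216847, 3441)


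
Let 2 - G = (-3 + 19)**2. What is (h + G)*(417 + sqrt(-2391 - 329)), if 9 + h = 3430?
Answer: 1320639 + 12668*I*sqrt(170) ≈ 1.3206e+6 + 1.6517e+5*I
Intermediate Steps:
h = 3421 (h = -9 + 3430 = 3421)
G = -254 (G = 2 - (-3 + 19)**2 = 2 - 1*16**2 = 2 - 1*256 = 2 - 256 = -254)
(h + G)*(417 + sqrt(-2391 - 329)) = (3421 - 254)*(417 + sqrt(-2391 - 329)) = 3167*(417 + sqrt(-2720)) = 3167*(417 + 4*I*sqrt(170)) = 1320639 + 12668*I*sqrt(170)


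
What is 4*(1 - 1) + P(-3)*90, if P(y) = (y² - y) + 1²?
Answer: 1170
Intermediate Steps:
P(y) = 1 + y² - y (P(y) = (y² - y) + 1 = 1 + y² - y)
4*(1 - 1) + P(-3)*90 = 4*(1 - 1) + (1 + (-3)² - 1*(-3))*90 = 4*0 + (1 + 9 + 3)*90 = 0 + 13*90 = 0 + 1170 = 1170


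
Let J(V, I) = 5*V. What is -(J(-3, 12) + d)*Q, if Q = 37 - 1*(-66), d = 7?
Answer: 824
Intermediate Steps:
Q = 103 (Q = 37 + 66 = 103)
-(J(-3, 12) + d)*Q = -(5*(-3) + 7)*103 = -(-15 + 7)*103 = -(-8)*103 = -1*(-824) = 824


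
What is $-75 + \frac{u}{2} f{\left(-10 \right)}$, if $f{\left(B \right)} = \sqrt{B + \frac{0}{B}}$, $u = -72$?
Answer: $-75 - 36 i \sqrt{10} \approx -75.0 - 113.84 i$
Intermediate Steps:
$f{\left(B \right)} = \sqrt{B}$ ($f{\left(B \right)} = \sqrt{B + 0} = \sqrt{B}$)
$-75 + \frac{u}{2} f{\left(-10 \right)} = -75 + - \frac{72}{2} \sqrt{-10} = -75 + \left(-72\right) \frac{1}{2} i \sqrt{10} = -75 - 36 i \sqrt{10}$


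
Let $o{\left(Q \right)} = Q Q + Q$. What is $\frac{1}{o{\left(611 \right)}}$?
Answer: $\frac{1}{373932} \approx 2.6743 \cdot 10^{-6}$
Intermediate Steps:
$o{\left(Q \right)} = Q + Q^{2}$ ($o{\left(Q \right)} = Q^{2} + Q = Q + Q^{2}$)
$\frac{1}{o{\left(611 \right)}} = \frac{1}{611 \left(1 + 611\right)} = \frac{1}{611 \cdot 612} = \frac{1}{373932}$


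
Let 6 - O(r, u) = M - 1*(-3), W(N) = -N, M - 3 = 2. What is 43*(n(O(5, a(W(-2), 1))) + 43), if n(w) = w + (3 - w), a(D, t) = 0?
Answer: 1978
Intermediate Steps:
M = 5 (M = 3 + 2 = 5)
O(r, u) = -2 (O(r, u) = 6 - (5 - 1*(-3)) = 6 - (5 + 3) = 6 - 1*8 = 6 - 8 = -2)
n(w) = 3
43*(n(O(5, a(W(-2), 1))) + 43) = 43*(3 + 43) = 43*46 = 1978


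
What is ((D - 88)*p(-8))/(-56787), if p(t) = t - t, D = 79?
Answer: 0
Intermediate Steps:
p(t) = 0
((D - 88)*p(-8))/(-56787) = ((79 - 88)*0)/(-56787) = -9*0*(-1/56787) = 0*(-1/56787) = 0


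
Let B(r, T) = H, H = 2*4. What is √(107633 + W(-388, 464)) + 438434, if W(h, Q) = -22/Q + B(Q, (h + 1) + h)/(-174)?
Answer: 438434 + √13034775522/348 ≈ 4.3876e+5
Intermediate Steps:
H = 8
B(r, T) = 8
W(h, Q) = -4/87 - 22/Q (W(h, Q) = -22/Q + 8/(-174) = -22/Q + 8*(-1/174) = -22/Q - 4/87 = -4/87 - 22/Q)
√(107633 + W(-388, 464)) + 438434 = √(107633 + (-4/87 - 22/464)) + 438434 = √(107633 + (-4/87 - 22*1/464)) + 438434 = √(107633 + (-4/87 - 11/232)) + 438434 = √(107633 - 65/696) + 438434 = √(74912503/696) + 438434 = √13034775522/348 + 438434 = 438434 + √13034775522/348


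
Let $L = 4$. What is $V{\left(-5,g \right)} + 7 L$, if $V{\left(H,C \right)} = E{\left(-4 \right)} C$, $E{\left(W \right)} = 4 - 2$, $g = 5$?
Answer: $38$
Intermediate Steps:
$E{\left(W \right)} = 2$
$V{\left(H,C \right)} = 2 C$
$V{\left(-5,g \right)} + 7 L = 2 \cdot 5 + 7 \cdot 4 = 10 + 28 = 38$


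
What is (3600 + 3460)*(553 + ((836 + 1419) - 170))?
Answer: 18624280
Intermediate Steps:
(3600 + 3460)*(553 + ((836 + 1419) - 170)) = 7060*(553 + (2255 - 170)) = 7060*(553 + 2085) = 7060*2638 = 18624280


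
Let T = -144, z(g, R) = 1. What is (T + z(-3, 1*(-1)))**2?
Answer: 20449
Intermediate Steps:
(T + z(-3, 1*(-1)))**2 = (-144 + 1)**2 = (-143)**2 = 20449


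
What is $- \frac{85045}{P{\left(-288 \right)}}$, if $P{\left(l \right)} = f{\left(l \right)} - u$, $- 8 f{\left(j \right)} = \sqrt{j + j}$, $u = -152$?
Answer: $- \frac{12926840}{23113} - \frac{255135 i}{23113} \approx -559.29 - 11.039 i$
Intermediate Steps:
$f{\left(j \right)} = - \frac{\sqrt{2} \sqrt{j}}{8}$ ($f{\left(j \right)} = - \frac{\sqrt{j + j}}{8} = - \frac{\sqrt{2 j}}{8} = - \frac{\sqrt{2} \sqrt{j}}{8}$)
$P{\left(l \right)} = 152 - \frac{\sqrt{2} \sqrt{l}}{8}$ ($P{\left(l \right)} = - \frac{\sqrt{2} \sqrt{l}}{8} - -152 = - \frac{\sqrt{2} \sqrt{l}}{8} + 152 = 152 - \frac{\sqrt{2} \sqrt{l}}{8}$)
$- \frac{85045}{P{\left(-288 \right)}} = - \frac{85045}{152 - \frac{\sqrt{2} \sqrt{-288}}{8}} = - \frac{85045}{152 - \frac{\sqrt{2} \cdot 12 i \sqrt{2}}{8}} = - \frac{85045}{152 - 3 i} = - 85045 \frac{152 + 3 i}{23113} = - \frac{85045 \left(152 + 3 i\right)}{23113}$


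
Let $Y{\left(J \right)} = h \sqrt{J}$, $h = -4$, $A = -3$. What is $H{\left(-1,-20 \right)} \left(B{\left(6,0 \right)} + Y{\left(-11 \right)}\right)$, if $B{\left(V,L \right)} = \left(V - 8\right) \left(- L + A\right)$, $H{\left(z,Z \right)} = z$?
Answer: $-6 + 4 i \sqrt{11} \approx -6.0 + 13.266 i$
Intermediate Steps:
$Y{\left(J \right)} = - 4 \sqrt{J}$
$B{\left(V,L \right)} = \left(-8 + V\right) \left(-3 - L\right)$ ($B{\left(V,L \right)} = \left(V - 8\right) \left(- L - 3\right) = \left(-8 + V\right) \left(-3 - L\right)$)
$H{\left(-1,-20 \right)} \left(B{\left(6,0 \right)} + Y{\left(-11 \right)}\right) = - (\left(24 - 18 + 8 \cdot 0 - 0 \cdot 6\right) - 4 \sqrt{-11}) = - (\left(24 - 18 + 0 + 0\right) - 4 i \sqrt{11}) = - (6 - 4 i \sqrt{11}) = -6 + 4 i \sqrt{11}$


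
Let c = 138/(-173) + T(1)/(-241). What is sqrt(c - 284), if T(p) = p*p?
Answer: I*sqrt(495072813399)/41693 ≈ 16.876*I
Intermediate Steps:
T(p) = p**2
c = -33431/41693 (c = 138/(-173) + 1**2/(-241) = 138*(-1/173) + 1*(-1/241) = -138/173 - 1/241 = -33431/41693 ≈ -0.80184)
sqrt(c - 284) = sqrt(-33431/41693 - 284) = sqrt(-11874243/41693) = I*sqrt(495072813399)/41693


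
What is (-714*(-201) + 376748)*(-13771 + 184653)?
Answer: 88903411084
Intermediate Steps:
(-714*(-201) + 376748)*(-13771 + 184653) = (143514 + 376748)*170882 = 520262*170882 = 88903411084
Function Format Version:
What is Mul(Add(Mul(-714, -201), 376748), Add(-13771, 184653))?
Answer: 88903411084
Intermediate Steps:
Mul(Add(Mul(-714, -201), 376748), Add(-13771, 184653)) = Mul(Add(143514, 376748), 170882) = Mul(520262, 170882) = 88903411084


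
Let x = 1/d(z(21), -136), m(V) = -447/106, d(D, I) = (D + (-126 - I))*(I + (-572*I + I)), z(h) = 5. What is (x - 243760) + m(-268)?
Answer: -15022798669747/61628400 ≈ -2.4376e+5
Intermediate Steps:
d(D, I) = -570*I*(-126 + D - I) (d(D, I) = (-126 + D - I)*(I - 571*I) = (-126 + D - I)*(-570*I) = -570*I*(-126 + D - I))
m(V) = -447/106 (m(V) = -447*1/106 = -447/106)
x = 1/1162800 (x = 1/(570*(-136)*(126 - 136 - 1*5)) = 1/(570*(-136)*(126 - 136 - 5)) = 1/(570*(-136)*(-15)) = 1/1162800 ≈ 8.5999e-7)
(x - 243760) + m(-268) = (1/1162800 - 243760) - 447/106 = -283444127999/1162800 - 447/106 = -15022798669747/61628400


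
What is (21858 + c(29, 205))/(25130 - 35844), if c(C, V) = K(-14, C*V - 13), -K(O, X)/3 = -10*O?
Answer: -10719/5357 ≈ -2.0009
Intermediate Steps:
K(O, X) = 30*O (K(O, X) = -(-30)*O = 30*O)
c(C, V) = -420 (c(C, V) = 30*(-14) = -420)
(21858 + c(29, 205))/(25130 - 35844) = (21858 - 420)/(25130 - 35844) = 21438/(-10714) = 21438*(-1/10714) = -10719/5357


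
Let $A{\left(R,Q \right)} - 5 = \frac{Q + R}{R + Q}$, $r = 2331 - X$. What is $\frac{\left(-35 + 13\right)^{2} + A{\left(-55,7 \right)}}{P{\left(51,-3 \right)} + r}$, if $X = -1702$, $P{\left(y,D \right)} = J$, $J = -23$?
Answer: $\frac{49}{401} \approx 0.12219$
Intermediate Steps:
$P{\left(y,D \right)} = -23$
$r = 4033$ ($r = 2331 - -1702 = 2331 + 1702 = 4033$)
$A{\left(R,Q \right)} = 6$ ($A{\left(R,Q \right)} = 5 + \frac{Q + R}{R + Q} = 5 + \frac{Q + R}{Q + R} = 5 + 1 = 6$)
$\frac{\left(-35 + 13\right)^{2} + A{\left(-55,7 \right)}}{P{\left(51,-3 \right)} + r} = \frac{\left(-35 + 13\right)^{2} + 6}{-23 + 4033} = \frac{\left(-22\right)^{2} + 6}{4010} = \left(484 + 6\right) \frac{1}{4010} = 490 \cdot \frac{1}{4010} = \frac{49}{401}$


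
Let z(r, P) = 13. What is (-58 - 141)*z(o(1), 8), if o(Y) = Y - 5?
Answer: -2587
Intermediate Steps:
o(Y) = -5 + Y
(-58 - 141)*z(o(1), 8) = (-58 - 141)*13 = -199*13 = -2587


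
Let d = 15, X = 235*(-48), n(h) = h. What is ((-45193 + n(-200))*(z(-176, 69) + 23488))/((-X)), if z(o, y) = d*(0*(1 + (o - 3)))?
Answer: -22212308/235 ≈ -94521.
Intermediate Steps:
X = -11280
z(o, y) = 0 (z(o, y) = 15*(0*(1 + (o - 3))) = 15*(0*(1 + (-3 + o))) = 15*(0*(-2 + o)) = 15*0 = 0)
((-45193 + n(-200))*(z(-176, 69) + 23488))/((-X)) = ((-45193 - 200)*(0 + 23488))/((-1*(-11280))) = -45393*23488/11280 = -1066190784*1/11280 = -22212308/235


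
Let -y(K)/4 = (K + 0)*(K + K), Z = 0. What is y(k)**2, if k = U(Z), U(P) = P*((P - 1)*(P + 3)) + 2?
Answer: 1024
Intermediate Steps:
U(P) = 2 + P*(-1 + P)*(3 + P) (U(P) = P*((-1 + P)*(3 + P)) + 2 = P*(-1 + P)*(3 + P) + 2 = 2 + P*(-1 + P)*(3 + P))
k = 2 (k = 2 + 0**3 - 3*0 + 2*0**2 = 2 + 0 + 0 + 2*0 = 2 + 0 + 0 + 0 = 2)
y(K) = -8*K**2 (y(K) = -4*(K + 0)*(K + K) = -4*K*2*K = -8*K**2)
y(k)**2 = (-8*2**2)**2 = (-8*4)**2 = (-32)**2 = 1024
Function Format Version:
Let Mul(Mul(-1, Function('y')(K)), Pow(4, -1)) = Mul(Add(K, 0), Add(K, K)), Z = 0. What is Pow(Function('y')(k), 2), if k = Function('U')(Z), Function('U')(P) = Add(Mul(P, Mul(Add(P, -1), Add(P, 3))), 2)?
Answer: 1024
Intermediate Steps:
Function('U')(P) = Add(2, Mul(P, Add(-1, P), Add(3, P))) (Function('U')(P) = Add(Mul(P, Mul(Add(-1, P), Add(3, P))), 2) = Add(Mul(P, Add(-1, P), Add(3, P)), 2) = Add(2, Mul(P, Add(-1, P), Add(3, P))))
k = 2 (k = Add(2, Pow(0, 3), Mul(-3, 0), Mul(2, Pow(0, 2))) = Add(2, 0, 0, Mul(2, 0)) = Add(2, 0, 0, 0) = 2)
Function('y')(K) = Mul(-8, Pow(K, 2)) (Function('y')(K) = Mul(-4, Mul(Add(K, 0), Add(K, K))) = Mul(-4, Mul(K, Mul(2, K))) = Mul(-4, Mul(2, Pow(K, 2))) = Mul(-8, Pow(K, 2)))
Pow(Function('y')(k), 2) = Pow(Mul(-8, Pow(2, 2)), 2) = Pow(Mul(-8, 4), 2) = Pow(-32, 2) = 1024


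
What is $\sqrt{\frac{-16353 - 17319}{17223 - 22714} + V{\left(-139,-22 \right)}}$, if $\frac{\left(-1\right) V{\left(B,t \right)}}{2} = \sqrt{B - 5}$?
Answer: $\frac{2 \sqrt{159942 - 625974 i}}{323} \approx 3.9309 - 3.0528 i$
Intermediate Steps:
$V{\left(B,t \right)} = - 2 \sqrt{-5 + B}$ ($V{\left(B,t \right)} = - 2 \sqrt{B - 5} = - 2 \sqrt{-5 + B}$)
$\sqrt{\frac{-16353 - 17319}{17223 - 22714} + V{\left(-139,-22 \right)}} = \sqrt{\frac{-16353 - 17319}{17223 - 22714} - 2 \sqrt{-5 - 139}} = \sqrt{- \frac{33672}{-5491} - 2 \sqrt{-144}} = \sqrt{\left(-33672\right) \left(- \frac{1}{5491}\right) - 2 \cdot 12 i} = \sqrt{\frac{33672}{5491} - 24 i}$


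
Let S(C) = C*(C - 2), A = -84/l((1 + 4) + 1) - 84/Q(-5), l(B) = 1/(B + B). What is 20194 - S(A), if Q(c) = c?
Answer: -24106646/25 ≈ -9.6427e+5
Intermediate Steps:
l(B) = 1/(2*B)
A = -4956/5 (A = -84/(1/(2*((1 + 4) + 1))) - 84/(-5) = -84/(1/(2*(5 + 1))) - 84*(-1/5) = -84/((1/2)/6) + 84/5 = -84/((1/2)*(1/6)) + 84/5 = -84/1/12 + 84/5 = -84*12 + 84/5 = -1008 + 84/5 = -4956/5 ≈ -991.20)
S(C) = C*(-2 + C)
20194 - S(A) = 20194 - (-4956)*(-2 - 4956/5)/5 = 20194 - (-4956)*(-4966)/(5*5) = 20194 - 1*24611496/25 = 20194 - 24611496/25 = -24106646/25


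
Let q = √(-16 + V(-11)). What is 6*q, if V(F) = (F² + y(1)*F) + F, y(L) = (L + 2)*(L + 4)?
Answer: 6*I*√71 ≈ 50.557*I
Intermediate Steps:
y(L) = (2 + L)*(4 + L)
V(F) = F² + 16*F (V(F) = (F² + (8 + 1² + 6*1)*F) + F = (F² + (8 + 1 + 6)*F) + F = (F² + 15*F) + F = F² + 16*F)
q = I*√71 (q = √(-16 - 11*(16 - 11)) = √(-16 - 11*5) = √(-16 - 55) = √(-71) = I*√71 ≈ 8.4261*I)
6*q = 6*(I*√71) = 6*I*√71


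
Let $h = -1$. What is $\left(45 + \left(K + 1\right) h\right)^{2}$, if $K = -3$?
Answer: $2209$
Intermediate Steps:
$\left(45 + \left(K + 1\right) h\right)^{2} = \left(45 + \left(-3 + 1\right) \left(-1\right)\right)^{2} = \left(45 - -2\right)^{2} = \left(45 + 2\right)^{2} = 47^{2} = 2209$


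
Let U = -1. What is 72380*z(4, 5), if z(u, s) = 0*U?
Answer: 0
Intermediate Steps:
z(u, s) = 0 (z(u, s) = 0*(-1) = 0)
72380*z(4, 5) = 72380*0 = 0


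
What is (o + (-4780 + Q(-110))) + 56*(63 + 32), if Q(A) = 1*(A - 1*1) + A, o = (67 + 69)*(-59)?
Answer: -7705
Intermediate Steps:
o = -8024 (o = 136*(-59) = -8024)
Q(A) = -1 + 2*A (Q(A) = 1*(A - 1) + A = 1*(-1 + A) + A = (-1 + A) + A = -1 + 2*A)
(o + (-4780 + Q(-110))) + 56*(63 + 32) = (-8024 + (-4780 + (-1 + 2*(-110)))) + 56*(63 + 32) = (-8024 + (-4780 + (-1 - 220))) + 56*95 = (-8024 + (-4780 - 221)) + 5320 = (-8024 - 5001) + 5320 = -13025 + 5320 = -7705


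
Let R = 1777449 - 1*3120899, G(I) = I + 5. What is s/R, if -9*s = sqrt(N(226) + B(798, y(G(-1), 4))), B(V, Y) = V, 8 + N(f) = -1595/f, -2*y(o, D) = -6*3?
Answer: sqrt(39989570)/2732577300 ≈ 2.3142e-6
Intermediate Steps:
G(I) = 5 + I
y(o, D) = 9 (y(o, D) = -(-3)*3 = -1/2*(-18) = 9)
N(f) = -8 - 1595/f
R = -1343450 (R = 1777449 - 3120899 = -1343450)
s = -sqrt(39989570)/2034 (s = -sqrt((-8 - 1595/226) + 798)/9 = -sqrt(-3403/226 + 798)/9 = -sqrt(39989570)/2034 ≈ -3.1090)
s/R = -sqrt(39989570)/2034/(-1343450) = -sqrt(39989570)/2034*(-1/1343450) = sqrt(39989570)/2732577300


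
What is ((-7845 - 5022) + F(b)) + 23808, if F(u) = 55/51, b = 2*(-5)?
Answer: 558046/51 ≈ 10942.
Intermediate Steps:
b = -10
F(u) = 55/51 (F(u) = 55*(1/51) = 55/51)
((-7845 - 5022) + F(b)) + 23808 = ((-7845 - 5022) + 55/51) + 23808 = (-12867 + 55/51) + 23808 = -656162/51 + 23808 = 558046/51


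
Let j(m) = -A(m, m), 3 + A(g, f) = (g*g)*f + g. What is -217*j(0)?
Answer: -651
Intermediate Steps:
A(g, f) = -3 + g + f*g² (A(g, f) = -3 + ((g*g)*f + g) = -3 + (g²*f + g) = -3 + (f*g² + g) = -3 + (g + f*g²) = -3 + g + f*g²)
j(m) = 3 - m - m³ (j(m) = -(-3 + m + m*m²) = -(-3 + m + m³) = 3 - m - m³)
-217*j(0) = -217*(3 - 1*0 - 1*0³) = -217*(3 + 0 - 1*0) = -217*(3 + 0 + 0) = -217*3 = -651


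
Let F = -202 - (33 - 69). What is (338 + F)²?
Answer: 29584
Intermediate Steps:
F = -166 (F = -202 - 1*(-36) = -202 + 36 = -166)
(338 + F)² = (338 - 166)² = 172² = 29584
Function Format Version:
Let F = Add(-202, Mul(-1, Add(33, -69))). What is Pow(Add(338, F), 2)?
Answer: 29584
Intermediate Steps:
F = -166 (F = Add(-202, Mul(-1, -36)) = Add(-202, 36) = -166)
Pow(Add(338, F), 2) = Pow(Add(338, -166), 2) = Pow(172, 2) = 29584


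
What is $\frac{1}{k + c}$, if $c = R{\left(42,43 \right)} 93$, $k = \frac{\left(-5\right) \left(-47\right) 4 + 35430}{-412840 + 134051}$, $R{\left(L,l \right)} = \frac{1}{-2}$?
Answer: $- \frac{557578}{26000117} \approx -0.021445$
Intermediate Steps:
$R{\left(L,l \right)} = - \frac{1}{2}$
$k = - \frac{36370}{278789}$ ($k = \frac{235 \cdot 4 + 35430}{-278789} = \left(940 + 35430\right) \left(- \frac{1}{278789}\right) = 36370 \left(- \frac{1}{278789}\right) = - \frac{36370}{278789} \approx -0.13046$)
$c = - \frac{93}{2}$ ($c = \left(- \frac{1}{2}\right) 93 = - \frac{93}{2} \approx -46.5$)
$\frac{1}{k + c} = \frac{1}{- \frac{36370}{278789} - \frac{93}{2}} = \frac{1}{- \frac{26000117}{557578}} = - \frac{557578}{26000117}$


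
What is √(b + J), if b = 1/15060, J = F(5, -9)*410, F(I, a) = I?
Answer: √116236848765/7530 ≈ 45.277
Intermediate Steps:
J = 2050 (J = 5*410 = 2050)
b = 1/15060 ≈ 6.6401e-5
√(b + J) = √(1/15060 + 2050) = √(30873001/15060) = √116236848765/7530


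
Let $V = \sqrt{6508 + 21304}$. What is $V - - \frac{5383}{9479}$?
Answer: $\frac{5383}{9479} + 2 \sqrt{6953} \approx 167.34$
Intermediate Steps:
$V = 2 \sqrt{6953}$ ($V = \sqrt{27812} = 2 \sqrt{6953} \approx 166.77$)
$V - - \frac{5383}{9479} = 2 \sqrt{6953} - - \frac{5383}{9479} = 2 \sqrt{6953} + \frac{5383}{9479} = \frac{5383}{9479} + 2 \sqrt{6953}$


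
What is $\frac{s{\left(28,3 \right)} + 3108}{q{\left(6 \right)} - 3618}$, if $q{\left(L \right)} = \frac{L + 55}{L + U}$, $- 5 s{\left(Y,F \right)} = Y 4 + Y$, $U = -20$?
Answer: $- \frac{43120}{50713} \approx -0.85028$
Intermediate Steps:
$s{\left(Y,F \right)} = - Y$ ($s{\left(Y,F \right)} = - \frac{Y 4 + Y}{5} = - \frac{4 Y + Y}{5} = - \frac{5 Y}{5} = - Y$)
$q{\left(L \right)} = \frac{55 + L}{-20 + L}$ ($q{\left(L \right)} = \frac{L + 55}{L - 20} = \frac{55 + L}{-20 + L}$)
$\frac{s{\left(28,3 \right)} + 3108}{q{\left(6 \right)} - 3618} = \frac{\left(-1\right) 28 + 3108}{\frac{55 + 6}{-20 + 6} - 3618} = \frac{-28 + 3108}{\frac{1}{-14} \cdot 61 - 3618} = \frac{3080}{\left(- \frac{1}{14}\right) 61 - 3618} = \frac{3080}{- \frac{61}{14} - 3618} = \frac{3080}{- \frac{50713}{14}} = 3080 \left(- \frac{14}{50713}\right) = - \frac{43120}{50713}$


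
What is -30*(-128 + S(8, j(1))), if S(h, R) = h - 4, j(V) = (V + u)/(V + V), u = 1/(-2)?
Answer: 3720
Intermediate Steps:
u = -1/2 ≈ -0.50000
j(V) = (-1/2 + V)/(2*V) (j(V) = (V - 1/2)/(V + V) = (-1/2 + V)/((2*V)) = (-1/2 + V)*(1/(2*V)) = (-1/2 + V)/(2*V))
S(h, R) = -4 + h
-30*(-128 + S(8, j(1))) = -30*(-128 + (-4 + 8)) = -30*(-128 + 4) = -30*(-124) = 3720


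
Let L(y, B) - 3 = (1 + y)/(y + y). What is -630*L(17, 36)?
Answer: -37800/17 ≈ -2223.5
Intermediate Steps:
L(y, B) = 3 + (1 + y)/(2*y) (L(y, B) = 3 + (1 + y)/(y + y) = 3 + (1 + y)/((2*y)) = 3 + (1 + y)*(1/(2*y)) = 3 + (1 + y)/(2*y))
-630*L(17, 36) = -315*(1 + 7*17)/17 = -315*(1 + 119)/17 = -315*120/17 = -630*60/17 = -37800/17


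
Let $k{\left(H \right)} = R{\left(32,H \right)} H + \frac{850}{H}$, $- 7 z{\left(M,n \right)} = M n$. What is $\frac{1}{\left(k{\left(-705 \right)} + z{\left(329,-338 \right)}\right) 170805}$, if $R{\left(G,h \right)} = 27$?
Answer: $- \frac{47}{25289331365} \approx -1.8585 \cdot 10^{-9}$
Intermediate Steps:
$z{\left(M,n \right)} = - \frac{M n}{7}$
$k{\left(H \right)} = 27 H + \frac{850}{H}$
$\frac{1}{\left(k{\left(-705 \right)} + z{\left(329,-338 \right)}\right) 170805} = \frac{1}{\left(\left(27 \left(-705\right) + \frac{850}{-705}\right) - 47 \left(-338\right)\right) 170805} = \frac{1}{\left(-19035 + 850 \left(- \frac{1}{705}\right)\right) + 15886} \cdot \frac{1}{170805} = \frac{1}{\left(-19035 - \frac{170}{141}\right) + 15886} \cdot \frac{1}{170805} = \frac{1}{- \frac{2684105}{141} + 15886} \cdot \frac{1}{170805} = \frac{1}{- \frac{444179}{141}} \cdot \frac{1}{170805} = \left(- \frac{141}{444179}\right) \frac{1}{170805} = - \frac{47}{25289331365}$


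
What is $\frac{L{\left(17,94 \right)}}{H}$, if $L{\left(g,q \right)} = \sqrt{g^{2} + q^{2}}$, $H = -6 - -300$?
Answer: $\frac{5 \sqrt{365}}{294} \approx 0.32491$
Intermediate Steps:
$H = 294$ ($H = -6 + 300 = 294$)
$\frac{L{\left(17,94 \right)}}{H} = \frac{\sqrt{17^{2} + 94^{2}}}{294} = \sqrt{289 + 8836} \cdot \frac{1}{294} = \sqrt{9125} \cdot \frac{1}{294} = 5 \sqrt{365} \cdot \frac{1}{294} = \frac{5 \sqrt{365}}{294}$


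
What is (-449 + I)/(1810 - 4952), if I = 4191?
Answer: -1871/1571 ≈ -1.1910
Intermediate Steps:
(-449 + I)/(1810 - 4952) = (-449 + 4191)/(1810 - 4952) = 3742/(-3142) = 3742*(-1/3142) = -1871/1571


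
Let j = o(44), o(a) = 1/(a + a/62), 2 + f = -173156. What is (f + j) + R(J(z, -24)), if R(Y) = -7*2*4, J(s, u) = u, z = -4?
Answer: -240074573/1386 ≈ -1.7321e+5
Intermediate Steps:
f = -173158 (f = -2 - 173156 = -173158)
o(a) = 62/(63*a) (o(a) = 1/(a + a*(1/62)) = 1/(a + a/62) = 1/(63*a/62) = 62/(63*a))
R(Y) = -56 (R(Y) = -14*4 = -56)
j = 31/1386 (j = (62/63)/44 = (62/63)*(1/44) = 31/1386 ≈ 0.022367)
(f + j) + R(J(z, -24)) = (-173158 + 31/1386) - 56 = -239996957/1386 - 56 = -240074573/1386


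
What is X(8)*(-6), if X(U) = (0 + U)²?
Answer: -384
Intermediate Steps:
X(U) = U²
X(8)*(-6) = 8²*(-6) = 64*(-6) = -384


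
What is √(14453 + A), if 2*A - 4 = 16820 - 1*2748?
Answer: √21491 ≈ 146.60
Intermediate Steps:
A = 7038 (A = 2 + (16820 - 1*2748)/2 = 2 + (16820 - 2748)/2 = 2 + (½)*14072 = 2 + 7036 = 7038)
√(14453 + A) = √(14453 + 7038) = √21491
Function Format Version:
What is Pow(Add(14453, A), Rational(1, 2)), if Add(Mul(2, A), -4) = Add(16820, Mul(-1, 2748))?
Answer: Pow(21491, Rational(1, 2)) ≈ 146.60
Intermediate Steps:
A = 7038 (A = Add(2, Mul(Rational(1, 2), Add(16820, Mul(-1, 2748)))) = Add(2, Mul(Rational(1, 2), Add(16820, -2748))) = Add(2, Mul(Rational(1, 2), 14072)) = Add(2, 7036) = 7038)
Pow(Add(14453, A), Rational(1, 2)) = Pow(Add(14453, 7038), Rational(1, 2)) = Pow(21491, Rational(1, 2))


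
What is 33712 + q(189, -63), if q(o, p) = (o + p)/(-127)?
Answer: 4281298/127 ≈ 33711.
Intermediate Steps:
q(o, p) = -o/127 - p/127 (q(o, p) = (o + p)*(-1/127) = -o/127 - p/127)
33712 + q(189, -63) = 33712 + (-1/127*189 - 1/127*(-63)) = 33712 + (-189/127 + 63/127) = 33712 - 126/127 = 4281298/127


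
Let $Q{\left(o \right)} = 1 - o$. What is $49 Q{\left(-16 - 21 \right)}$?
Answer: $1862$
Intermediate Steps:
$49 Q{\left(-16 - 21 \right)} = 49 \left(1 - \left(-16 - 21\right)\right) = 49 \left(1 - -37\right) = 49 \left(1 + 37\right) = 49 \cdot 38 = 1862$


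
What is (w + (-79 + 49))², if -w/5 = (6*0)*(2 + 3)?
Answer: 900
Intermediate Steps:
w = 0 (w = -5*6*0*(2 + 3) = -0*5 = -5*0 = 0)
(w + (-79 + 49))² = (0 + (-79 + 49))² = (0 - 30)² = (-30)² = 900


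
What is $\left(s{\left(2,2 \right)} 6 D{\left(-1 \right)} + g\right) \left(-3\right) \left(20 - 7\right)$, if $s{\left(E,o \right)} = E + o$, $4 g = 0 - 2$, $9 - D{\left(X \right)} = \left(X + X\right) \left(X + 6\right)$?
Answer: $- \frac{35529}{2} \approx -17765.0$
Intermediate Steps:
$D{\left(X \right)} = 9 - 2 X \left(6 + X\right)$ ($D{\left(X \right)} = 9 - \left(X + X\right) \left(X + 6\right) = 9 - 2 X \left(6 + X\right)$)
$g = - \frac{1}{2}$ ($g = \frac{0 - 2}{4} = \frac{1}{4} \left(-2\right) = - \frac{1}{2} \approx -0.5$)
$\left(s{\left(2,2 \right)} 6 D{\left(-1 \right)} + g\right) \left(-3\right) \left(20 - 7\right) = \left(\left(2 + 2\right) 6 \left(9 - -12 - 2 \left(-1\right)^{2}\right) - \frac{1}{2}\right) \left(-3\right) \left(20 - 7\right) = \left(4 \cdot 6 \left(9 + 12 - 2\right) - \frac{1}{2}\right) \left(-3\right) 13 = \left(24 \left(9 + 12 - 2\right) - \frac{1}{2}\right) \left(-3\right) 13 = \left(24 \cdot 19 - \frac{1}{2}\right) \left(-3\right) 13 = \left(456 - \frac{1}{2}\right) \left(-3\right) 13 = \frac{911}{2} \left(-3\right) 13 = \left(- \frac{2733}{2}\right) 13 = - \frac{35529}{2}$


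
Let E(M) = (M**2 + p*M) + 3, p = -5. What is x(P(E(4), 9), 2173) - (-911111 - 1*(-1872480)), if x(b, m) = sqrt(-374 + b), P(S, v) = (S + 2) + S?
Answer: -961369 + I*sqrt(374) ≈ -9.6137e+5 + 19.339*I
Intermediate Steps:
E(M) = 3 + M**2 - 5*M (E(M) = (M**2 - 5*M) + 3 = 3 + M**2 - 5*M)
P(S, v) = 2 + 2*S (P(S, v) = (2 + S) + S = 2 + 2*S)
x(P(E(4), 9), 2173) - (-911111 - 1*(-1872480)) = sqrt(-374 + (2 + 2*(3 + 4**2 - 5*4))) - (-911111 - 1*(-1872480)) = sqrt(-374 + (2 + 2*(3 + 16 - 20))) - (-911111 + 1872480) = sqrt(-374 + (2 + 2*(-1))) - 1*961369 = sqrt(-374 + (2 - 2)) - 961369 = sqrt(-374 + 0) - 961369 = sqrt(-374) - 961369 = I*sqrt(374) - 961369 = -961369 + I*sqrt(374)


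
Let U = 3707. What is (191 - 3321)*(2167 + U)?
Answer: -18385620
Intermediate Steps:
(191 - 3321)*(2167 + U) = (191 - 3321)*(2167 + 3707) = -3130*5874 = -18385620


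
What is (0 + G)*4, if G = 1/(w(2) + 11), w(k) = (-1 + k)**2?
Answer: 1/3 ≈ 0.33333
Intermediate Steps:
G = 1/12 (G = 1/((-1 + 2)**2 + 11) = 1/(1**2 + 11) = 1/(1 + 11) = 1/12 ≈ 0.083333)
(0 + G)*4 = (0 + 1/12)*4 = (1/12)*4 = 1/3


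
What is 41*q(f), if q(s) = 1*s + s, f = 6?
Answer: 492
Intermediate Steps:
q(s) = 2*s (q(s) = s + s = 2*s)
41*q(f) = 41*(2*6) = 41*12 = 492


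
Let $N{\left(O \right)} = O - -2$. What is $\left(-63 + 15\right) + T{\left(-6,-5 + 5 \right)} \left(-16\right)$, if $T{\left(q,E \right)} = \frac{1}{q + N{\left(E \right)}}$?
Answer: $-44$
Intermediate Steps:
$N{\left(O \right)} = 2 + O$ ($N{\left(O \right)} = O + 2 = 2 + O$)
$T{\left(q,E \right)} = \frac{1}{2 + E + q}$ ($T{\left(q,E \right)} = \frac{1}{q + \left(2 + E\right)} = \frac{1}{2 + E + q}$)
$\left(-63 + 15\right) + T{\left(-6,-5 + 5 \right)} \left(-16\right) = \left(-63 + 15\right) + \frac{1}{2 + \left(-5 + 5\right) - 6} \left(-16\right) = -48 + \frac{1}{2 + 0 - 6} \left(-16\right) = -48 + \frac{1}{-4} \left(-16\right) = -48 - -4 = -48 + 4 = -44$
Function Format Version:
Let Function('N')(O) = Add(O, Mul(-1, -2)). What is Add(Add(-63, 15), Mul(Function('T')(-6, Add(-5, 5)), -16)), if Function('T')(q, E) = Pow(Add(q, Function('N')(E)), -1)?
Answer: -44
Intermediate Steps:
Function('N')(O) = Add(2, O) (Function('N')(O) = Add(O, 2) = Add(2, O))
Function('T')(q, E) = Pow(Add(2, E, q), -1) (Function('T')(q, E) = Pow(Add(q, Add(2, E)), -1) = Pow(Add(2, E, q), -1))
Add(Add(-63, 15), Mul(Function('T')(-6, Add(-5, 5)), -16)) = Add(Add(-63, 15), Mul(Pow(Add(2, Add(-5, 5), -6), -1), -16)) = Add(-48, Mul(Pow(Add(2, 0, -6), -1), -16)) = Add(-48, Mul(Pow(-4, -1), -16)) = Add(-48, Mul(Rational(-1, 4), -16)) = Add(-48, 4) = -44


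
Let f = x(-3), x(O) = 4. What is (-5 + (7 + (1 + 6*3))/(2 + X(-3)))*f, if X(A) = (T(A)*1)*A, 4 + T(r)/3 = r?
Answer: -92/5 ≈ -18.400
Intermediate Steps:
T(r) = -12 + 3*r
X(A) = A*(-12 + 3*A) (X(A) = ((-12 + 3*A)*1)*A = (-12 + 3*A)*A = A*(-12 + 3*A))
f = 4
(-5 + (7 + (1 + 6*3))/(2 + X(-3)))*f = (-5 + (7 + (1 + 6*3))/(2 + 3*(-3)*(-4 - 3)))*4 = (-5 + (7 + (1 + 18))/(2 + 3*(-3)*(-7)))*4 = (-5 + (7 + 19)/(2 + 63))*4 = (-5 + 26/65)*4 = (-5 + 26*(1/65))*4 = (-5 + 2/5)*4 = -23/5*4 = -92/5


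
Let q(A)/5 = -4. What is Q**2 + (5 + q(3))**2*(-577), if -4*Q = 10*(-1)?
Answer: -519275/4 ≈ -1.2982e+5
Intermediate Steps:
q(A) = -20 (q(A) = 5*(-4) = -20)
Q = 5/2 (Q = -5*(-1)/2 = -1/4*(-10) = 5/2 ≈ 2.5000)
Q**2 + (5 + q(3))**2*(-577) = (5/2)**2 + (5 - 20)**2*(-577) = 25/4 + (-15)**2*(-577) = 25/4 + 225*(-577) = 25/4 - 129825 = -519275/4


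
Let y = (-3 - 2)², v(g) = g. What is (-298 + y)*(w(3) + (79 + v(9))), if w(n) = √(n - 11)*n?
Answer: -24024 - 1638*I*√2 ≈ -24024.0 - 2316.5*I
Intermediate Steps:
y = 25 (y = (-5)² = 25)
w(n) = n*√(-11 + n) (w(n) = √(-11 + n)*n = n*√(-11 + n))
(-298 + y)*(w(3) + (79 + v(9))) = (-298 + 25)*(3*√(-11 + 3) + (79 + 9)) = -273*(3*√(-8) + 88) = -273*(3*(2*I*√2) + 88) = -273*(6*I*√2 + 88) = -273*(88 + 6*I*√2) = -24024 - 1638*I*√2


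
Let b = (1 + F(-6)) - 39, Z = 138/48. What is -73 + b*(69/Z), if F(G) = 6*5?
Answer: -265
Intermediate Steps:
Z = 23/8 (Z = 138*(1/48) = 23/8 ≈ 2.8750)
F(G) = 30
b = -8 (b = (1 + 30) - 39 = 31 - 39 = -8)
-73 + b*(69/Z) = -73 - 552/23/8 = -73 - 552*8/23 = -73 - 8*24 = -73 - 192 = -265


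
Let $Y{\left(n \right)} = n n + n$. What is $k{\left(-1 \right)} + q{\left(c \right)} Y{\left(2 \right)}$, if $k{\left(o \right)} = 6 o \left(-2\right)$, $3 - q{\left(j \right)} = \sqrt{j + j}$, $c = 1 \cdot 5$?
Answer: $30 - 6 \sqrt{10} \approx 11.026$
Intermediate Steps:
$c = 5$
$Y{\left(n \right)} = n + n^{2}$ ($Y{\left(n \right)} = n^{2} + n = n + n^{2}$)
$q{\left(j \right)} = 3 - \sqrt{2} \sqrt{j}$ ($q{\left(j \right)} = 3 - \sqrt{j + j} = 3 - \sqrt{2 j} = 3 - \sqrt{2} \sqrt{j}$)
$k{\left(o \right)} = - 12 o$
$k{\left(-1 \right)} + q{\left(c \right)} Y{\left(2 \right)} = \left(-12\right) \left(-1\right) + \left(3 - \sqrt{2} \sqrt{5}\right) 2 \left(1 + 2\right) = 12 + \left(3 - \sqrt{10}\right) 2 \cdot 3 = 12 + \left(3 - \sqrt{10}\right) 6 = 12 + \left(18 - 6 \sqrt{10}\right) = 30 - 6 \sqrt{10}$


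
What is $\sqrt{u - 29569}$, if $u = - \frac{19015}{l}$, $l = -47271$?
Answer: $\frac{4 i \sqrt{4129527151554}}{47271} \approx 171.96 i$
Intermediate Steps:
$u = \frac{19015}{47271}$ ($u = - \frac{19015}{-47271} = \left(-19015\right) \left(- \frac{1}{47271}\right) = \frac{19015}{47271} \approx 0.40226$)
$\sqrt{u - 29569} = \sqrt{\frac{19015}{47271} - 29569} = \sqrt{- \frac{1397737184}{47271}} = \frac{4 i \sqrt{4129527151554}}{47271}$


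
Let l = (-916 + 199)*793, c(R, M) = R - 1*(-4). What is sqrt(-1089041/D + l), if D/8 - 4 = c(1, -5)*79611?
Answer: 47*I*sqrt(652546953221446)/1592236 ≈ 754.04*I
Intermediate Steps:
c(R, M) = 4 + R (c(R, M) = R + 4 = 4 + R)
D = 3184472 (D = 32 + 8*((4 + 1)*79611) = 32 + 8*(5*79611) = 32 + 8*398055 = 32 + 3184440 = 3184472)
l = -568581 (l = -717*793 = -568581)
sqrt(-1089041/D + l) = sqrt(-1089041/3184472 - 568581) = sqrt(-1810631363273/3184472) = 47*I*sqrt(652546953221446)/1592236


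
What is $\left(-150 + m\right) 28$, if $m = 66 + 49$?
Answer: $-980$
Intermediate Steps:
$m = 115$
$\left(-150 + m\right) 28 = \left(-150 + 115\right) 28 = \left(-35\right) 28 = -980$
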